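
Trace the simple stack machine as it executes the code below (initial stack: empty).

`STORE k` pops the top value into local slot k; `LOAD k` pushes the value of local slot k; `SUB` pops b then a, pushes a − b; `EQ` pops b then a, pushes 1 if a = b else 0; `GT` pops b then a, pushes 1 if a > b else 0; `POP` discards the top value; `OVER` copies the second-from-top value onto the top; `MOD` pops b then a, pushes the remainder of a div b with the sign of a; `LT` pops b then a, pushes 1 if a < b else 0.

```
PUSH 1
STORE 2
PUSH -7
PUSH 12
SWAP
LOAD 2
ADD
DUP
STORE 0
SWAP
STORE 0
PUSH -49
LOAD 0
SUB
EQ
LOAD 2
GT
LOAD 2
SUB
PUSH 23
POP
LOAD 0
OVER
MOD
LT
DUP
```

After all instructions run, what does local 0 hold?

PUSH 1   → 1
STORE 2  → (empty)
PUSH -7  → -7
PUSH 12  → -7 12
SWAP     → 12 -7
LOAD 2   → 12 -7 1
ADD      → 12 -6
DUP      → 12 -6 -6
STORE 0  → 12 -6
SWAP     → -6 12
STORE 0  → -6
PUSH -49 → -6 -49
LOAD 0   → -6 -49 12
SUB      → -6 -61
EQ       → 0
LOAD 2   → 0 1
GT       → 0
LOAD 2   → 0 1
SUB      → -1
PUSH 23  → -1 23
POP      → -1
LOAD 0   → -1 12
OVER     → -1 12 -1
MOD      → -1 0
LT       → 1
DUP      → 1 1

12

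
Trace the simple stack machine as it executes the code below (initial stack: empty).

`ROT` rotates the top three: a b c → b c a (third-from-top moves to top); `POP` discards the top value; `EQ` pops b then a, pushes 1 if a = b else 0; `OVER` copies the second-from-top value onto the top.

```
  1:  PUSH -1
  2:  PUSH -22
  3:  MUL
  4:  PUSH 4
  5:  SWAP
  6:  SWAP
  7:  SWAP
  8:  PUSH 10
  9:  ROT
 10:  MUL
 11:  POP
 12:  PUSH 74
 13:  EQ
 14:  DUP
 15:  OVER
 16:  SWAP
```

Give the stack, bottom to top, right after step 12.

PUSH -1  → -1
PUSH -22 → -1 -22
MUL      → 22
PUSH 4   → 22 4
SWAP     → 4 22
SWAP     → 22 4
SWAP     → 4 22
PUSH 10  → 4 22 10
ROT      → 22 10 4
MUL      → 22 40
POP      → 22
PUSH 74  → 22 74

[22, 74]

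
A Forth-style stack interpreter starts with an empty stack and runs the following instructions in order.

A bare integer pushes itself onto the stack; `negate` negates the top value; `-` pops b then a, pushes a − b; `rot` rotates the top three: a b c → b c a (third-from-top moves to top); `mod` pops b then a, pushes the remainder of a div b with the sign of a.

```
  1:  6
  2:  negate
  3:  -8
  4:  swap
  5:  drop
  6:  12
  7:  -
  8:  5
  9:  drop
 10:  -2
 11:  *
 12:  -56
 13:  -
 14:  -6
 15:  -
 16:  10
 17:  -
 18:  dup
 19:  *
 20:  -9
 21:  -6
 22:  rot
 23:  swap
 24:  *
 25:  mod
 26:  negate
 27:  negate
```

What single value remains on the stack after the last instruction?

-9

6       [6]
negate  [-6]
-8      [-6, -8]
swap    [-8, -6]
drop    [-8]
12      [-8, 12]
-       [-20]
5       [-20, 5]
drop    [-20]
-2      [-20, -2]
*       [40]
-56     [40, -56]
-       [96]
-6      [96, -6]
-       [102]
10      [102, 10]
-       [92]
dup     [92, 92]
*       [8464]
-9      [8464, -9]
-6      [8464, -9, -6]
rot     [-9, -6, 8464]
swap    [-9, 8464, -6]
*       [-9, -50784]
mod     [-9]
negate  [9]
negate  [-9]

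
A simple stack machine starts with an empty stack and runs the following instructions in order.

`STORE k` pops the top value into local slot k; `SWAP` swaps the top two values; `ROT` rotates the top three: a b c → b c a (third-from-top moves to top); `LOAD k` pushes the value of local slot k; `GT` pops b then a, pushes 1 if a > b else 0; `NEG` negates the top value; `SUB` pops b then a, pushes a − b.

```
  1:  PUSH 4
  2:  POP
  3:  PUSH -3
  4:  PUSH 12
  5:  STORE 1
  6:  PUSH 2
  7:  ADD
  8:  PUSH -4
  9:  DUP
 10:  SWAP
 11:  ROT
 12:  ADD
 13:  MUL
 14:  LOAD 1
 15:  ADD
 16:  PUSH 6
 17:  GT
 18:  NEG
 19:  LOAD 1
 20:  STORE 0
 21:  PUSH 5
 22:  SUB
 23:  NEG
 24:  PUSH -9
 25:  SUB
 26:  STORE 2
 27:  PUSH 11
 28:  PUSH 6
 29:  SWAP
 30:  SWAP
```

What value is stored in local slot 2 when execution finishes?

15

PUSH 4   [4]
POP      []
PUSH -3  [-3]
PUSH 12  [-3, 12]
STORE 1  [-3]
PUSH 2   [-3, 2]
ADD      [-1]
PUSH -4  [-1, -4]
DUP      [-1, -4, -4]
SWAP     [-1, -4, -4]
ROT      [-4, -4, -1]
ADD      [-4, -5]
MUL      [20]
LOAD 1   [20, 12]
ADD      [32]
PUSH 6   [32, 6]
GT       [1]
NEG      [-1]
LOAD 1   [-1, 12]
STORE 0  [-1]
PUSH 5   [-1, 5]
SUB      [-6]
NEG      [6]
PUSH -9  [6, -9]
SUB      [15]
STORE 2  []
PUSH 11  [11]
PUSH 6   [11, 6]
SWAP     [6, 11]
SWAP     [11, 6]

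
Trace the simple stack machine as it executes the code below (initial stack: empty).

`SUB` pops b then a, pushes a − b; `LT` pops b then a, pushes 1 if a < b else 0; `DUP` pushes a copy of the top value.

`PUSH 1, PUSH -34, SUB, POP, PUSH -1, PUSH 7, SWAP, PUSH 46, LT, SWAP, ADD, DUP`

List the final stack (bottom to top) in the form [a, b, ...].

PUSH 1   → [1]
PUSH -34 → [1, -34]
SUB      → [35]
POP      → []
PUSH -1  → [-1]
PUSH 7   → [-1, 7]
SWAP     → [7, -1]
PUSH 46  → [7, -1, 46]
LT       → [7, 1]
SWAP     → [1, 7]
ADD      → [8]
DUP      → [8, 8]

[8, 8]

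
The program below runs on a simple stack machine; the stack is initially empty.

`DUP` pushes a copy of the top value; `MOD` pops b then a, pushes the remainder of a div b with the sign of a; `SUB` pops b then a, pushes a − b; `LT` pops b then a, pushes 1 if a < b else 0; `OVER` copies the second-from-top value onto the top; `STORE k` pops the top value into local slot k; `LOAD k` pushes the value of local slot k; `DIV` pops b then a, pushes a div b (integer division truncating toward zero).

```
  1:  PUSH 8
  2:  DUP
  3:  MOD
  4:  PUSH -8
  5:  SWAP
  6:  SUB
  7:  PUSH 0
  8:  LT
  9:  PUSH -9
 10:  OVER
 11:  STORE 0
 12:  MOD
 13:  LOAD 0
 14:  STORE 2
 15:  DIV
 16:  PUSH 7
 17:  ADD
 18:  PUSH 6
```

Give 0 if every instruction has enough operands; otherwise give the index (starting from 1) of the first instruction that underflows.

PUSH 8  → 8
DUP     → 8 8
MOD     → 0
PUSH -8 → 0 -8
SWAP    → -8 0
SUB     → -8
PUSH 0  → -8 0
LT      → 1
PUSH -9 → 1 -9
OVER    → 1 -9 1
STORE 0 → 1 -9
MOD     → 1
LOAD 0  → 1 1
STORE 2 → 1
DIV  — needs 2 operands, stack has 1 → underflow

15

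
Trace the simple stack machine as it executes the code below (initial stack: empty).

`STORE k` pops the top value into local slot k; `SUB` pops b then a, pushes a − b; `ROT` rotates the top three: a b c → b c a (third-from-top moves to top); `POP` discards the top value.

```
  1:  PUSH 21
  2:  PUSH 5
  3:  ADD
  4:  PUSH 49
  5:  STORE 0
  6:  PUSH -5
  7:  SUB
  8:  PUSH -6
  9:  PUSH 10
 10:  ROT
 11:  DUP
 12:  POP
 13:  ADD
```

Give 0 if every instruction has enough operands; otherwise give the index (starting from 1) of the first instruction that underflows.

PUSH 21 -> 21
PUSH 5  -> 21 5
ADD     -> 26
PUSH 49 -> 26 49
STORE 0 -> 26
PUSH -5 -> 26 -5
SUB     -> 31
PUSH -6 -> 31 -6
PUSH 10 -> 31 -6 10
ROT     -> -6 10 31
DUP     -> -6 10 31 31
POP     -> -6 10 31
ADD     -> -6 41

0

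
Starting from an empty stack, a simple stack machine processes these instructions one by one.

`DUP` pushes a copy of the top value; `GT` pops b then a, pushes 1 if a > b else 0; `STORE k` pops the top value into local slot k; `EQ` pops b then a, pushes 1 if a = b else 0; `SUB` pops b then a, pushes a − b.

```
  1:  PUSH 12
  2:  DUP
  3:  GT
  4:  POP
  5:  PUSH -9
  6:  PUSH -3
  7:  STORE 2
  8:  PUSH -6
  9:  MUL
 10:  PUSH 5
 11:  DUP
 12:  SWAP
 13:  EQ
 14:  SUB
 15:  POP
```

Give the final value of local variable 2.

PUSH 12 -> 12
DUP     -> 12 12
GT      -> 0
POP     -> (empty)
PUSH -9 -> -9
PUSH -3 -> -9 -3
STORE 2 -> -9
PUSH -6 -> -9 -6
MUL     -> 54
PUSH 5  -> 54 5
DUP     -> 54 5 5
SWAP    -> 54 5 5
EQ      -> 54 1
SUB     -> 53
POP     -> (empty)

-3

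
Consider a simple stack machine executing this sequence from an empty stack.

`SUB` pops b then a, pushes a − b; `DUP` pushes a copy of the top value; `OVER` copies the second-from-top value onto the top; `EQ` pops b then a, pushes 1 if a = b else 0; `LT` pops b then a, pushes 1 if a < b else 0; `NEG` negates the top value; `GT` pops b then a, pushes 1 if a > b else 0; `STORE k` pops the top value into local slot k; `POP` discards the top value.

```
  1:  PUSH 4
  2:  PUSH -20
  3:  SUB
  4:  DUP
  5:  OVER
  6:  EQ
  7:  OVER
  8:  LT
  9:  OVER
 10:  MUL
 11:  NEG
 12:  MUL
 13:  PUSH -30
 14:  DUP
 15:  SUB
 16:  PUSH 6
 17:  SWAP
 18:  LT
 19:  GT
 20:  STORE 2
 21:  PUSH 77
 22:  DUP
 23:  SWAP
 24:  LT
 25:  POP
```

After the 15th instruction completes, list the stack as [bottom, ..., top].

PUSH 4   : [4]
PUSH -20 : [4, -20]
SUB      : [24]
DUP      : [24, 24]
OVER     : [24, 24, 24]
EQ       : [24, 1]
OVER     : [24, 1, 24]
LT       : [24, 1]
OVER     : [24, 1, 24]
MUL      : [24, 24]
NEG      : [24, -24]
MUL      : [-576]
PUSH -30 : [-576, -30]
DUP      : [-576, -30, -30]
SUB      : [-576, 0]

[-576, 0]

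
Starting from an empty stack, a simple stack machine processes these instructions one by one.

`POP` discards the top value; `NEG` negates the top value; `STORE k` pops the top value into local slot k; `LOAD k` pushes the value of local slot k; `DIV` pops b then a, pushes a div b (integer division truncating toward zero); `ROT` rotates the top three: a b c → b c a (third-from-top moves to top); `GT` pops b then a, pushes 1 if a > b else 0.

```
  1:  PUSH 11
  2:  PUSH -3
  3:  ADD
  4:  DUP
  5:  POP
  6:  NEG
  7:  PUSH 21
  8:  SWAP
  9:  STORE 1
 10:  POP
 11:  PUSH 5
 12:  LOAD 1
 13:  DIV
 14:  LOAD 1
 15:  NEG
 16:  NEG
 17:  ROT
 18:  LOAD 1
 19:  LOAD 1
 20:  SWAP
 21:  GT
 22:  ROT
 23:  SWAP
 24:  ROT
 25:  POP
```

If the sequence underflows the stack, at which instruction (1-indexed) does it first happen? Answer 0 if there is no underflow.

PUSH 11  11
PUSH -3  11 -3
ADD      8
DUP      8 8
POP      8
NEG      -8
PUSH 21  -8 21
SWAP     21 -8
STORE 1  21
POP      (empty)
PUSH 5   5
LOAD 1   5 -8
DIV      0
LOAD 1   0 -8
NEG      0 8
NEG      0 -8
ROT  — needs 3 operands, stack has 2 → underflow

17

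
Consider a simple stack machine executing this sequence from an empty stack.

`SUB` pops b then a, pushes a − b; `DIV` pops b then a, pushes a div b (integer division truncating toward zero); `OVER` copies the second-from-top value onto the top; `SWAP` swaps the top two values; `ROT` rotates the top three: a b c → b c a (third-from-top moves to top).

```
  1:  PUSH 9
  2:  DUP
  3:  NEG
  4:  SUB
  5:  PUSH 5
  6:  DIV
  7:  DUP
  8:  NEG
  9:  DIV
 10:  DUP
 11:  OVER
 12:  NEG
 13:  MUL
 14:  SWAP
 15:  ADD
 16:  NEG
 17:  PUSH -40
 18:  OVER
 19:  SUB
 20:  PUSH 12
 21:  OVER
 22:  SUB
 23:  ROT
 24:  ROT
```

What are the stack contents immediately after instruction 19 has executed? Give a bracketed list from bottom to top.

[2, -42]

PUSH 9   → 9
DUP      → 9 9
NEG      → 9 -9
SUB      → 18
PUSH 5   → 18 5
DIV      → 3
DUP      → 3 3
NEG      → 3 -3
DIV      → -1
DUP      → -1 -1
OVER     → -1 -1 -1
NEG      → -1 -1 1
MUL      → -1 -1
SWAP     → -1 -1
ADD      → -2
NEG      → 2
PUSH -40 → 2 -40
OVER     → 2 -40 2
SUB      → 2 -42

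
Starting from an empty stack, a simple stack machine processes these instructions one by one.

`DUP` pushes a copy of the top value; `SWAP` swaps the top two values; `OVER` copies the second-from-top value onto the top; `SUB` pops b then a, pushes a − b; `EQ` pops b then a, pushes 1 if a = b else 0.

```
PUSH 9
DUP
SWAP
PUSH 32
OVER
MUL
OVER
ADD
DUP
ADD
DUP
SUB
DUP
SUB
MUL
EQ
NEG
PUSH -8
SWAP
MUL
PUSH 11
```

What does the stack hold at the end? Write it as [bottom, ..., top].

PUSH 9   [9]
DUP      [9, 9]
SWAP     [9, 9]
PUSH 32  [9, 9, 32]
OVER     [9, 9, 32, 9]
MUL      [9, 9, 288]
OVER     [9, 9, 288, 9]
ADD      [9, 9, 297]
DUP      [9, 9, 297, 297]
ADD      [9, 9, 594]
DUP      [9, 9, 594, 594]
SUB      [9, 9, 0]
DUP      [9, 9, 0, 0]
SUB      [9, 9, 0]
MUL      [9, 0]
EQ       [0]
NEG      [0]
PUSH -8  [0, -8]
SWAP     [-8, 0]
MUL      [0]
PUSH 11  [0, 11]

[0, 11]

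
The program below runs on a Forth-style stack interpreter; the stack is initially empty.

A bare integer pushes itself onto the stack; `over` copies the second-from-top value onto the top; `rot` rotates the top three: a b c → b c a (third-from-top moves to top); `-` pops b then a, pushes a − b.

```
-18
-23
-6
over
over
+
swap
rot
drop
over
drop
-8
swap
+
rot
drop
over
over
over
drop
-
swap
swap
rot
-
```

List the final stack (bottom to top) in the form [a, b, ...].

-18  → [-18]
-23  → [-18, -23]
-6   → [-18, -23, -6]
over → [-18, -23, -6, -23]
over → [-18, -23, -6, -23, -6]
+    → [-18, -23, -6, -29]
swap → [-18, -23, -29, -6]
rot  → [-18, -29, -6, -23]
drop → [-18, -29, -6]
over → [-18, -29, -6, -29]
drop → [-18, -29, -6]
-8   → [-18, -29, -6, -8]
swap → [-18, -29, -8, -6]
+    → [-18, -29, -14]
rot  → [-29, -14, -18]
drop → [-29, -14]
over → [-29, -14, -29]
over → [-29, -14, -29, -14]
over → [-29, -14, -29, -14, -29]
drop → [-29, -14, -29, -14]
-    → [-29, -14, -15]
swap → [-29, -15, -14]
swap → [-29, -14, -15]
rot  → [-14, -15, -29]
-    → [-14, 14]

[-14, 14]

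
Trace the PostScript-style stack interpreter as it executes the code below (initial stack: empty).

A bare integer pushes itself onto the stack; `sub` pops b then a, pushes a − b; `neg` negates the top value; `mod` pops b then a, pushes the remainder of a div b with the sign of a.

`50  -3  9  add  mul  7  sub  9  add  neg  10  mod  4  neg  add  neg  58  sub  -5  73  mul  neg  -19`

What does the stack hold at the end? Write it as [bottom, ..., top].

50   50
-3   50 -3
9    50 -3 9
add  50 6
mul  300
7    300 7
sub  293
9    293 9
add  302
neg  -302
10   -302 10
mod  -2
4    -2 4
neg  -2 -4
add  -6
neg  6
58   6 58
sub  -52
-5   -52 -5
73   -52 -5 73
mul  -52 -365
neg  -52 365
-19  -52 365 -19

[-52, 365, -19]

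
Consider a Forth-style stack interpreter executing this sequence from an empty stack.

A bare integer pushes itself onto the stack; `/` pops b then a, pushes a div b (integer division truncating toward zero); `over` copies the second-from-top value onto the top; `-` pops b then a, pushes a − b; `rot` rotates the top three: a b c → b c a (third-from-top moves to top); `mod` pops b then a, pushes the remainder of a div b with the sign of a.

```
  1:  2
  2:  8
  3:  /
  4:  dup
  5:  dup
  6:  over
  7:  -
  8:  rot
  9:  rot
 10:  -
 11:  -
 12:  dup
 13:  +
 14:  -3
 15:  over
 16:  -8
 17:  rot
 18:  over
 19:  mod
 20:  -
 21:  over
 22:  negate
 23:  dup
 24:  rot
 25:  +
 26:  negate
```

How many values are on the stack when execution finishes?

4

2      : [2]
8      : [2, 8]
/      : [0]
dup    : [0, 0]
dup    : [0, 0, 0]
over   : [0, 0, 0, 0]
-      : [0, 0, 0]
rot    : [0, 0, 0]
rot    : [0, 0, 0]
-      : [0, 0]
-      : [0]
dup    : [0, 0]
+      : [0]
-3     : [0, -3]
over   : [0, -3, 0]
-8     : [0, -3, 0, -8]
rot    : [0, 0, -8, -3]
over   : [0, 0, -8, -3, -8]
mod    : [0, 0, -8, -3]
-      : [0, 0, -5]
over   : [0, 0, -5, 0]
negate : [0, 0, -5, 0]
dup    : [0, 0, -5, 0, 0]
rot    : [0, 0, 0, 0, -5]
+      : [0, 0, 0, -5]
negate : [0, 0, 0, 5]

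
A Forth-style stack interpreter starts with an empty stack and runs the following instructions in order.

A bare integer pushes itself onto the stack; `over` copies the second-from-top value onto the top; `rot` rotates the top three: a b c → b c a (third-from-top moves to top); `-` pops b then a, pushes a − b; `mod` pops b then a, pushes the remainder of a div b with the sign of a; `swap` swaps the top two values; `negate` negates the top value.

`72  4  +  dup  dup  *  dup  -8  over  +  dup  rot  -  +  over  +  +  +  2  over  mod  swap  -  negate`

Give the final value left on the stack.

17386

72     : [72]
4      : [72, 4]
+      : [76]
dup    : [76, 76]
dup    : [76, 76, 76]
*      : [76, 5776]
dup    : [76, 5776, 5776]
-8     : [76, 5776, 5776, -8]
over   : [76, 5776, 5776, -8, 5776]
+      : [76, 5776, 5776, 5768]
dup    : [76, 5776, 5776, 5768, 5768]
rot    : [76, 5776, 5768, 5768, 5776]
-      : [76, 5776, 5768, -8]
+      : [76, 5776, 5760]
over   : [76, 5776, 5760, 5776]
+      : [76, 5776, 11536]
+      : [76, 17312]
+      : [17388]
2      : [17388, 2]
over   : [17388, 2, 17388]
mod    : [17388, 2]
swap   : [2, 17388]
-      : [-17386]
negate : [17386]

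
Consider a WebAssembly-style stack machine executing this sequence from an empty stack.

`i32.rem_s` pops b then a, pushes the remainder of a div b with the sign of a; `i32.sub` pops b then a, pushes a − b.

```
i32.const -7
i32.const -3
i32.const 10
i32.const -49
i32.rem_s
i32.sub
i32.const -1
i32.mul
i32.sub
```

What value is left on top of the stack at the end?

-20

i32.const -7  → [-7]
i32.const -3  → [-7, -3]
i32.const 10  → [-7, -3, 10]
i32.const -49 → [-7, -3, 10, -49]
i32.rem_s     → [-7, -3, 10]
i32.sub       → [-7, -13]
i32.const -1  → [-7, -13, -1]
i32.mul       → [-7, 13]
i32.sub       → [-20]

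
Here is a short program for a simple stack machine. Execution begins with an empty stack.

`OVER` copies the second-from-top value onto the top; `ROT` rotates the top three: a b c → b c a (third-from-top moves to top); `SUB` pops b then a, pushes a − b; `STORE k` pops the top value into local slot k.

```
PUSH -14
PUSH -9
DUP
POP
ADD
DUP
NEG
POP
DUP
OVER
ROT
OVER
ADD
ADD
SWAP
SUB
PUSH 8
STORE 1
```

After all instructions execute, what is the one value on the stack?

-46

PUSH -14  -14
PUSH -9   -14 -9
DUP       -14 -9 -9
POP       -14 -9
ADD       -23
DUP       -23 -23
NEG       -23 23
POP       -23
DUP       -23 -23
OVER      -23 -23 -23
ROT       -23 -23 -23
OVER      -23 -23 -23 -23
ADD       -23 -23 -46
ADD       -23 -69
SWAP      -69 -23
SUB       -46
PUSH 8    -46 8
STORE 1   -46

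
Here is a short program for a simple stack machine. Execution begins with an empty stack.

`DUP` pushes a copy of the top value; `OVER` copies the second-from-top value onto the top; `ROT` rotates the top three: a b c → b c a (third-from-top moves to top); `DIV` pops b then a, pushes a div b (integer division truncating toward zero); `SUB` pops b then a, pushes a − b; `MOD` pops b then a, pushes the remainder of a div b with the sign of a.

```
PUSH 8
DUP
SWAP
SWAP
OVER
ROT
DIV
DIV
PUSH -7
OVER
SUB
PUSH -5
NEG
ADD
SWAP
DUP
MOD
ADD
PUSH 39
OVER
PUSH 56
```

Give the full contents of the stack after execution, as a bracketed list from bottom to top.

[-10, 39, -10, 56]

PUSH 8  -> 8
DUP     -> 8 8
SWAP    -> 8 8
SWAP    -> 8 8
OVER    -> 8 8 8
ROT     -> 8 8 8
DIV     -> 8 1
DIV     -> 8
PUSH -7 -> 8 -7
OVER    -> 8 -7 8
SUB     -> 8 -15
PUSH -5 -> 8 -15 -5
NEG     -> 8 -15 5
ADD     -> 8 -10
SWAP    -> -10 8
DUP     -> -10 8 8
MOD     -> -10 0
ADD     -> -10
PUSH 39 -> -10 39
OVER    -> -10 39 -10
PUSH 56 -> -10 39 -10 56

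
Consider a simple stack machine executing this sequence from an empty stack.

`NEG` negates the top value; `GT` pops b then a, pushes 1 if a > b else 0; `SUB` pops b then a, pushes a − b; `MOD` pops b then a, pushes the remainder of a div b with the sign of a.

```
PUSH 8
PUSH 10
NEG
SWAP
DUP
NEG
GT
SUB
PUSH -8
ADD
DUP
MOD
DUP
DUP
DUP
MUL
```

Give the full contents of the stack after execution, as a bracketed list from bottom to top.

PUSH 8  : 8
PUSH 10 : 8 10
NEG     : 8 -10
SWAP    : -10 8
DUP     : -10 8 8
NEG     : -10 8 -8
GT      : -10 1
SUB     : -11
PUSH -8 : -11 -8
ADD     : -19
DUP     : -19 -19
MOD     : 0
DUP     : 0 0
DUP     : 0 0 0
DUP     : 0 0 0 0
MUL     : 0 0 0

[0, 0, 0]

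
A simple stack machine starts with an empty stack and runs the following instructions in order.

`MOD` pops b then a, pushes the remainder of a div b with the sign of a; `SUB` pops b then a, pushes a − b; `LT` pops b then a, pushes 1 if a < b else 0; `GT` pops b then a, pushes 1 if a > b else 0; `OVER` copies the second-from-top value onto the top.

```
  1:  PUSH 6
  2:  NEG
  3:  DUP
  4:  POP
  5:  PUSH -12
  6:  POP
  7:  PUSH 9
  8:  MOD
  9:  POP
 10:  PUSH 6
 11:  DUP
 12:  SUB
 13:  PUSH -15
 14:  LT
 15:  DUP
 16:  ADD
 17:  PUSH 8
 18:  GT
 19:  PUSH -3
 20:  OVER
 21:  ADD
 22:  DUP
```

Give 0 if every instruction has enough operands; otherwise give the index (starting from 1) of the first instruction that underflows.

0

PUSH 6   -> [6]
NEG      -> [-6]
DUP      -> [-6, -6]
POP      -> [-6]
PUSH -12 -> [-6, -12]
POP      -> [-6]
PUSH 9   -> [-6, 9]
MOD      -> [-6]
POP      -> []
PUSH 6   -> [6]
DUP      -> [6, 6]
SUB      -> [0]
PUSH -15 -> [0, -15]
LT       -> [0]
DUP      -> [0, 0]
ADD      -> [0]
PUSH 8   -> [0, 8]
GT       -> [0]
PUSH -3  -> [0, -3]
OVER     -> [0, -3, 0]
ADD      -> [0, -3]
DUP      -> [0, -3, -3]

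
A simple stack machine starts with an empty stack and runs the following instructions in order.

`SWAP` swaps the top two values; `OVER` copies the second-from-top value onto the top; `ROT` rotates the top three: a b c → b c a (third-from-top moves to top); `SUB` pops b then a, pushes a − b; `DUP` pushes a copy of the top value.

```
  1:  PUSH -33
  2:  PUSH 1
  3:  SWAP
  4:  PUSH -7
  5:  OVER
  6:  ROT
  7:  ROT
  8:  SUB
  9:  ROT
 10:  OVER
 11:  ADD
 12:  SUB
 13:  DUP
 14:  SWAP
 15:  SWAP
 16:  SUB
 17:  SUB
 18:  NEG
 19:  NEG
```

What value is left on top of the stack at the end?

PUSH -33  [-33]
PUSH 1    [-33, 1]
SWAP      [1, -33]
PUSH -7   [1, -33, -7]
OVER      [1, -33, -7, -33]
ROT       [1, -7, -33, -33]
ROT       [1, -33, -33, -7]
SUB       [1, -33, -26]
ROT       [-33, -26, 1]
OVER      [-33, -26, 1, -26]
ADD       [-33, -26, -25]
SUB       [-33, -1]
DUP       [-33, -1, -1]
SWAP      [-33, -1, -1]
SWAP      [-33, -1, -1]
SUB       [-33, 0]
SUB       [-33]
NEG       [33]
NEG       [-33]

-33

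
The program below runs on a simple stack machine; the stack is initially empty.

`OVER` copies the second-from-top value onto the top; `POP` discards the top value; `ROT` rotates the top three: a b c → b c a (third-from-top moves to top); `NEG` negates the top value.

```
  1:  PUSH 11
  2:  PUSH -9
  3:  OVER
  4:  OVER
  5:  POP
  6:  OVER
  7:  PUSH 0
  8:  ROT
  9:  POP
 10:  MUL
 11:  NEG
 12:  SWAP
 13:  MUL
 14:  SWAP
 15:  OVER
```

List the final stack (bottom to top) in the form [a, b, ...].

[0, 11, 0]

PUSH 11 -> 11
PUSH -9 -> 11 -9
OVER    -> 11 -9 11
OVER    -> 11 -9 11 -9
POP     -> 11 -9 11
OVER    -> 11 -9 11 -9
PUSH 0  -> 11 -9 11 -9 0
ROT     -> 11 -9 -9 0 11
POP     -> 11 -9 -9 0
MUL     -> 11 -9 0
NEG     -> 11 -9 0
SWAP    -> 11 0 -9
MUL     -> 11 0
SWAP    -> 0 11
OVER    -> 0 11 0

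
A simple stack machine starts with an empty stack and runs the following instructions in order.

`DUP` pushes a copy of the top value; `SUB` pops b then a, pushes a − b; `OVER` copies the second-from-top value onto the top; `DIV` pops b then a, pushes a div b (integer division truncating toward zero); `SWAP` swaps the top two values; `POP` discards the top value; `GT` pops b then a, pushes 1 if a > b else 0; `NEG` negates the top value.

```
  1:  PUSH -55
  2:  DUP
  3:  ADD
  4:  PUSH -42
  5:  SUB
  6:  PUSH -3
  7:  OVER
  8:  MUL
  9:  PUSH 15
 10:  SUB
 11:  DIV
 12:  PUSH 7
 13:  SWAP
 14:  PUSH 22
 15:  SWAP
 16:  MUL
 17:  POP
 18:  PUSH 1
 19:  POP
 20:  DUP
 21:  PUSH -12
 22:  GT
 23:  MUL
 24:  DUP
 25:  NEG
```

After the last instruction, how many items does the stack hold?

PUSH -55 -> -55
DUP      -> -55 -55
ADD      -> -110
PUSH -42 -> -110 -42
SUB      -> -68
PUSH -3  -> -68 -3
OVER     -> -68 -3 -68
MUL      -> -68 204
PUSH 15  -> -68 204 15
SUB      -> -68 189
DIV      -> 0
PUSH 7   -> 0 7
SWAP     -> 7 0
PUSH 22  -> 7 0 22
SWAP     -> 7 22 0
MUL      -> 7 0
POP      -> 7
PUSH 1   -> 7 1
POP      -> 7
DUP      -> 7 7
PUSH -12 -> 7 7 -12
GT       -> 7 1
MUL      -> 7
DUP      -> 7 7
NEG      -> 7 -7

2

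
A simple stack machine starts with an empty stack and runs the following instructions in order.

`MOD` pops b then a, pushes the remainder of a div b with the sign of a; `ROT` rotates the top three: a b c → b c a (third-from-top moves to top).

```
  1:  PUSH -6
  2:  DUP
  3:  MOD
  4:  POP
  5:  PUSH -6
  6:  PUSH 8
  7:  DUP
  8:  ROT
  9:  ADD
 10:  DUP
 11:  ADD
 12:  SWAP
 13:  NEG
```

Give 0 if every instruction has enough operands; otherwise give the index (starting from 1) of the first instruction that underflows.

PUSH -6 : [-6]
DUP     : [-6, -6]
MOD     : [0]
POP     : []
PUSH -6 : [-6]
PUSH 8  : [-6, 8]
DUP     : [-6, 8, 8]
ROT     : [8, 8, -6]
ADD     : [8, 2]
DUP     : [8, 2, 2]
ADD     : [8, 4]
SWAP    : [4, 8]
NEG     : [4, -8]

0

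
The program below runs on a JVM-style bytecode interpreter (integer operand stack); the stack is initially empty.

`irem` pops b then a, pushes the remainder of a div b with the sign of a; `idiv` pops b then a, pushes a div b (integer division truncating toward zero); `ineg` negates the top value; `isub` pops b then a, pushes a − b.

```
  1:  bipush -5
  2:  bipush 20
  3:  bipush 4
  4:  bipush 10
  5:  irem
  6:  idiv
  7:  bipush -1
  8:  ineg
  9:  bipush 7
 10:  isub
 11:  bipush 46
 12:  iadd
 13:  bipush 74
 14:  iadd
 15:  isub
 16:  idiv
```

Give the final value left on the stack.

0

bipush -5 : -5
bipush 20 : -5 20
bipush 4  : -5 20 4
bipush 10 : -5 20 4 10
irem      : -5 20 4
idiv      : -5 5
bipush -1 : -5 5 -1
ineg      : -5 5 1
bipush 7  : -5 5 1 7
isub      : -5 5 -6
bipush 46 : -5 5 -6 46
iadd      : -5 5 40
bipush 74 : -5 5 40 74
iadd      : -5 5 114
isub      : -5 -109
idiv      : 0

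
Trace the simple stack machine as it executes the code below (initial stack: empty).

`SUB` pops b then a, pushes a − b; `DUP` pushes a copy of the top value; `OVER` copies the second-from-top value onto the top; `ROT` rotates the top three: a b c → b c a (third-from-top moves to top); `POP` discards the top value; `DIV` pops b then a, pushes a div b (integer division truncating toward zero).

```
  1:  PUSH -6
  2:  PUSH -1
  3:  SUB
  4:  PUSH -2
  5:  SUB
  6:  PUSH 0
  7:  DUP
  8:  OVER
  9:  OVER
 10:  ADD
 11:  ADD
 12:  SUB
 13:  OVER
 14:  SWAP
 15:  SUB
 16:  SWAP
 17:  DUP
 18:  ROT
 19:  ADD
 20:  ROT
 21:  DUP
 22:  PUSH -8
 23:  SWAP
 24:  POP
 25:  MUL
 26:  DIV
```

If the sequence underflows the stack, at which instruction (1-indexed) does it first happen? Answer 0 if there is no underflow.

20

PUSH -6 : [-6]
PUSH -1 : [-6, -1]
SUB     : [-5]
PUSH -2 : [-5, -2]
SUB     : [-3]
PUSH 0  : [-3, 0]
DUP     : [-3, 0, 0]
OVER    : [-3, 0, 0, 0]
OVER    : [-3, 0, 0, 0, 0]
ADD     : [-3, 0, 0, 0]
ADD     : [-3, 0, 0]
SUB     : [-3, 0]
OVER    : [-3, 0, -3]
SWAP    : [-3, -3, 0]
SUB     : [-3, -3]
SWAP    : [-3, -3]
DUP     : [-3, -3, -3]
ROT     : [-3, -3, -3]
ADD     : [-3, -6]
ROT  — needs 3 operands, stack has 2 → underflow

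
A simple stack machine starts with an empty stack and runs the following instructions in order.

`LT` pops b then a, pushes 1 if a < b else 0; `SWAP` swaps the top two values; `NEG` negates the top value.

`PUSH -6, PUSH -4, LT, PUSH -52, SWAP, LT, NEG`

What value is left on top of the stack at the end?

PUSH -6   -6
PUSH -4   -6 -4
LT        1
PUSH -52  1 -52
SWAP      -52 1
LT        1
NEG       -1

-1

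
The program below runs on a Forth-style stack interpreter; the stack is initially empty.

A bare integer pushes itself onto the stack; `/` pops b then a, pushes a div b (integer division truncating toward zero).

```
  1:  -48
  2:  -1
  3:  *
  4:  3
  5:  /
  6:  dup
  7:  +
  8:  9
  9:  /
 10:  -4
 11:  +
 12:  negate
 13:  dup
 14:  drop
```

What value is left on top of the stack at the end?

-48    → -48
-1     → -48 -1
*      → 48
3      → 48 3
/      → 16
dup    → 16 16
+      → 32
9      → 32 9
/      → 3
-4     → 3 -4
+      → -1
negate → 1
dup    → 1 1
drop   → 1

1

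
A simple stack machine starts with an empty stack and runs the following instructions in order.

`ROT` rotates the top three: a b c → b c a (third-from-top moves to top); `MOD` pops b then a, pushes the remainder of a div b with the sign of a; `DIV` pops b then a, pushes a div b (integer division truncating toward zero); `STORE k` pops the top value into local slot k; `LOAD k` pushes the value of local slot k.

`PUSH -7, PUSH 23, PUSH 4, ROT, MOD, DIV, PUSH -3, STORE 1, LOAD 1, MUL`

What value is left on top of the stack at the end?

-15

PUSH -7 -> [-7]
PUSH 23 -> [-7, 23]
PUSH 4  -> [-7, 23, 4]
ROT     -> [23, 4, -7]
MOD     -> [23, 4]
DIV     -> [5]
PUSH -3 -> [5, -3]
STORE 1 -> [5]
LOAD 1  -> [5, -3]
MUL     -> [-15]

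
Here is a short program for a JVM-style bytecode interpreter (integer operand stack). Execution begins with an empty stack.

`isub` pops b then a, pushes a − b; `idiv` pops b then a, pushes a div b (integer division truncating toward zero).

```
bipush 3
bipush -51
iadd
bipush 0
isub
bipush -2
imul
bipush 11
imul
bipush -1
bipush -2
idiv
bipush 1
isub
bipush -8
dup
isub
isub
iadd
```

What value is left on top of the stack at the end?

bipush 3   → 3
bipush -51 → 3 -51
iadd       → -48
bipush 0   → -48 0
isub       → -48
bipush -2  → -48 -2
imul       → 96
bipush 11  → 96 11
imul       → 1056
bipush -1  → 1056 -1
bipush -2  → 1056 -1 -2
idiv       → 1056 0
bipush 1   → 1056 0 1
isub       → 1056 -1
bipush -8  → 1056 -1 -8
dup        → 1056 -1 -8 -8
isub       → 1056 -1 0
isub       → 1056 -1
iadd       → 1055

1055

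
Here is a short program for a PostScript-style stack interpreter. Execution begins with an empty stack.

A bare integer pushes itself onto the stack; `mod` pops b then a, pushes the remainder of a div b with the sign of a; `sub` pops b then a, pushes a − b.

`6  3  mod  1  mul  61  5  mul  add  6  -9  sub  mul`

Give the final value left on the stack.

6    [6]
3    [6, 3]
mod  [0]
1    [0, 1]
mul  [0]
61   [0, 61]
5    [0, 61, 5]
mul  [0, 305]
add  [305]
6    [305, 6]
-9   [305, 6, -9]
sub  [305, 15]
mul  [4575]

4575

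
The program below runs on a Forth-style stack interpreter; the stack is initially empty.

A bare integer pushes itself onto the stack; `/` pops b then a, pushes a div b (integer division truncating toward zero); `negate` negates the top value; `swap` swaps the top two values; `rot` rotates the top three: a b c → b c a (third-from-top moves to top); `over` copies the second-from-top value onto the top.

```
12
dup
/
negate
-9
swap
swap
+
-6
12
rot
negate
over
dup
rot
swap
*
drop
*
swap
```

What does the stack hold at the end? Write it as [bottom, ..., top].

12     : [12]
dup    : [12, 12]
/      : [1]
negate : [-1]
-9     : [-1, -9]
swap   : [-9, -1]
swap   : [-1, -9]
+      : [-10]
-6     : [-10, -6]
12     : [-10, -6, 12]
rot    : [-6, 12, -10]
negate : [-6, 12, 10]
over   : [-6, 12, 10, 12]
dup    : [-6, 12, 10, 12, 12]
rot    : [-6, 12, 12, 12, 10]
swap   : [-6, 12, 12, 10, 12]
*      : [-6, 12, 12, 120]
drop   : [-6, 12, 12]
*      : [-6, 144]
swap   : [144, -6]

[144, -6]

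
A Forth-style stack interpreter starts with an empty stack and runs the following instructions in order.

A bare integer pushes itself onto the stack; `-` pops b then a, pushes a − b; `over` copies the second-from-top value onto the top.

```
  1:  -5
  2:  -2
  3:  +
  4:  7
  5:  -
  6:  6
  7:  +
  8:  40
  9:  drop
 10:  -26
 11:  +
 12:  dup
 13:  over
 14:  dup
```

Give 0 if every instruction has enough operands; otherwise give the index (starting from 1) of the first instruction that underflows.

-5   : [-5]
-2   : [-5, -2]
+    : [-7]
7    : [-7, 7]
-    : [-14]
6    : [-14, 6]
+    : [-8]
40   : [-8, 40]
drop : [-8]
-26  : [-8, -26]
+    : [-34]
dup  : [-34, -34]
over : [-34, -34, -34]
dup  : [-34, -34, -34, -34]

0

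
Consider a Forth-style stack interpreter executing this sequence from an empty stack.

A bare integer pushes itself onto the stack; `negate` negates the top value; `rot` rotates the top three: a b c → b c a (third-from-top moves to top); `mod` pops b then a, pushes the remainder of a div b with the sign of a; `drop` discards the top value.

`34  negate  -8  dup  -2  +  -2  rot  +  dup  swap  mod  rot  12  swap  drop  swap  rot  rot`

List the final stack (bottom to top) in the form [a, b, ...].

34     -> [34]
negate -> [-34]
-8     -> [-34, -8]
dup    -> [-34, -8, -8]
-2     -> [-34, -8, -8, -2]
+      -> [-34, -8, -10]
-2     -> [-34, -8, -10, -2]
rot    -> [-34, -10, -2, -8]
+      -> [-34, -10, -10]
dup    -> [-34, -10, -10, -10]
swap   -> [-34, -10, -10, -10]
mod    -> [-34, -10, 0]
rot    -> [-10, 0, -34]
12     -> [-10, 0, -34, 12]
swap   -> [-10, 0, 12, -34]
drop   -> [-10, 0, 12]
swap   -> [-10, 12, 0]
rot    -> [12, 0, -10]
rot    -> [0, -10, 12]

[0, -10, 12]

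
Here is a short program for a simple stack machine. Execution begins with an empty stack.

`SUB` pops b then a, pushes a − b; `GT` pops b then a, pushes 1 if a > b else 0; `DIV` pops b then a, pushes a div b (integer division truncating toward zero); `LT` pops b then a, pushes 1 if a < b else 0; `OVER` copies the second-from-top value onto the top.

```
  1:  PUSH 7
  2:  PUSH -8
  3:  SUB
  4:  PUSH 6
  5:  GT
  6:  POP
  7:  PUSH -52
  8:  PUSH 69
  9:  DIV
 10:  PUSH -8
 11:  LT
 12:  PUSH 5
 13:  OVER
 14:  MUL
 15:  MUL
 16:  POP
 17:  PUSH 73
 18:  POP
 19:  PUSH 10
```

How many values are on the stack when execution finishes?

1

PUSH 7   : 7
PUSH -8  : 7 -8
SUB      : 15
PUSH 6   : 15 6
GT       : 1
POP      : (empty)
PUSH -52 : -52
PUSH 69  : -52 69
DIV      : 0
PUSH -8  : 0 -8
LT       : 0
PUSH 5   : 0 5
OVER     : 0 5 0
MUL      : 0 0
MUL      : 0
POP      : (empty)
PUSH 73  : 73
POP      : (empty)
PUSH 10  : 10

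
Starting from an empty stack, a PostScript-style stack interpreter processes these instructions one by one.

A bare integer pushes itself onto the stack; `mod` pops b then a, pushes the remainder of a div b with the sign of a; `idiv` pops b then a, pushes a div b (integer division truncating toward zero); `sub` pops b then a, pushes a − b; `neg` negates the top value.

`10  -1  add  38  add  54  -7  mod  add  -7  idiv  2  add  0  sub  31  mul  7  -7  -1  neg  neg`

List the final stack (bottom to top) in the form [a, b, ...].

10    [10]
-1    [10, -1]
add   [9]
38    [9, 38]
add   [47]
54    [47, 54]
-7    [47, 54, -7]
mod   [47, 5]
add   [52]
-7    [52, -7]
idiv  [-7]
2     [-7, 2]
add   [-5]
0     [-5, 0]
sub   [-5]
31    [-5, 31]
mul   [-155]
7     [-155, 7]
-7    [-155, 7, -7]
-1    [-155, 7, -7, -1]
neg   [-155, 7, -7, 1]
neg   [-155, 7, -7, -1]

[-155, 7, -7, -1]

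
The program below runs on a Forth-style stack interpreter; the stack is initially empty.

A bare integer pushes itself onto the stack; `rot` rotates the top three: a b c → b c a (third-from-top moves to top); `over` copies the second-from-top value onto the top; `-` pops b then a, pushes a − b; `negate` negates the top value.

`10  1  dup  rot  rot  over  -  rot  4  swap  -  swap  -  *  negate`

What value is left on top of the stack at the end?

10      10
1       10 1
dup     10 1 1
rot     1 1 10
rot     1 10 1
over    1 10 1 10
-       1 10 -9
rot     10 -9 1
4       10 -9 1 4
swap    10 -9 4 1
-       10 -9 3
swap    10 3 -9
-       10 12
*       120
negate  -120

-120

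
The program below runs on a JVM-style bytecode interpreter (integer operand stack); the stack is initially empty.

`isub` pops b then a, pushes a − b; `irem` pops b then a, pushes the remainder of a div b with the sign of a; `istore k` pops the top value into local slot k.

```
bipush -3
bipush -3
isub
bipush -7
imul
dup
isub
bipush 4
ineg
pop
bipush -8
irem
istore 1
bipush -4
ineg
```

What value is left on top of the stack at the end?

bipush -3  [-3]
bipush -3  [-3, -3]
isub       [0]
bipush -7  [0, -7]
imul       [0]
dup        [0, 0]
isub       [0]
bipush 4   [0, 4]
ineg       [0, -4]
pop        [0]
bipush -8  [0, -8]
irem       [0]
istore 1   []
bipush -4  [-4]
ineg       [4]

4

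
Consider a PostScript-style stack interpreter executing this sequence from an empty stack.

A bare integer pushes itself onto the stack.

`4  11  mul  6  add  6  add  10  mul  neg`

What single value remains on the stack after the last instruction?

-560

4   → [4]
11  → [4, 11]
mul → [44]
6   → [44, 6]
add → [50]
6   → [50, 6]
add → [56]
10  → [56, 10]
mul → [560]
neg → [-560]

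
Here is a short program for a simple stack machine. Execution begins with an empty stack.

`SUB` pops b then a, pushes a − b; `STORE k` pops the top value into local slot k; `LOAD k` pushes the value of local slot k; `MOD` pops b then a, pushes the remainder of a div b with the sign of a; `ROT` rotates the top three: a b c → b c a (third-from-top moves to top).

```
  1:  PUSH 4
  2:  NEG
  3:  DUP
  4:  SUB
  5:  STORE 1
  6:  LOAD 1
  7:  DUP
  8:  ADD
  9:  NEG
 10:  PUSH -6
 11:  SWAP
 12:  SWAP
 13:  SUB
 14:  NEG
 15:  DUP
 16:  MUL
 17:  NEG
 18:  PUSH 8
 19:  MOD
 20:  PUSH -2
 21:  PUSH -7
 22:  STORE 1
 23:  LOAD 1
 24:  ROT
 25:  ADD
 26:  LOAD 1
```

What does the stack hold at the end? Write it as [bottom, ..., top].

PUSH 4  : [4]
NEG     : [-4]
DUP     : [-4, -4]
SUB     : [0]
STORE 1 : []
LOAD 1  : [0]
DUP     : [0, 0]
ADD     : [0]
NEG     : [0]
PUSH -6 : [0, -6]
SWAP    : [-6, 0]
SWAP    : [0, -6]
SUB     : [6]
NEG     : [-6]
DUP     : [-6, -6]
MUL     : [36]
NEG     : [-36]
PUSH 8  : [-36, 8]
MOD     : [-4]
PUSH -2 : [-4, -2]
PUSH -7 : [-4, -2, -7]
STORE 1 : [-4, -2]
LOAD 1  : [-4, -2, -7]
ROT     : [-2, -7, -4]
ADD     : [-2, -11]
LOAD 1  : [-2, -11, -7]

[-2, -11, -7]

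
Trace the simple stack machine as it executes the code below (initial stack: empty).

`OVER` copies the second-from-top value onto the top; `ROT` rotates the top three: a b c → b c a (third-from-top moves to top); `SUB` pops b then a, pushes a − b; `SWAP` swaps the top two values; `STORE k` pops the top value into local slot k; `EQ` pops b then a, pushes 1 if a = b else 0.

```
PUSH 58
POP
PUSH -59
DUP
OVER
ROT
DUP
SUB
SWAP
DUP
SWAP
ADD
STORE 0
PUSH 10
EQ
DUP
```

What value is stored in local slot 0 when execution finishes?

-118

PUSH 58  : [58]
POP      : []
PUSH -59 : [-59]
DUP      : [-59, -59]
OVER     : [-59, -59, -59]
ROT      : [-59, -59, -59]
DUP      : [-59, -59, -59, -59]
SUB      : [-59, -59, 0]
SWAP     : [-59, 0, -59]
DUP      : [-59, 0, -59, -59]
SWAP     : [-59, 0, -59, -59]
ADD      : [-59, 0, -118]
STORE 0  : [-59, 0]
PUSH 10  : [-59, 0, 10]
EQ       : [-59, 0]
DUP      : [-59, 0, 0]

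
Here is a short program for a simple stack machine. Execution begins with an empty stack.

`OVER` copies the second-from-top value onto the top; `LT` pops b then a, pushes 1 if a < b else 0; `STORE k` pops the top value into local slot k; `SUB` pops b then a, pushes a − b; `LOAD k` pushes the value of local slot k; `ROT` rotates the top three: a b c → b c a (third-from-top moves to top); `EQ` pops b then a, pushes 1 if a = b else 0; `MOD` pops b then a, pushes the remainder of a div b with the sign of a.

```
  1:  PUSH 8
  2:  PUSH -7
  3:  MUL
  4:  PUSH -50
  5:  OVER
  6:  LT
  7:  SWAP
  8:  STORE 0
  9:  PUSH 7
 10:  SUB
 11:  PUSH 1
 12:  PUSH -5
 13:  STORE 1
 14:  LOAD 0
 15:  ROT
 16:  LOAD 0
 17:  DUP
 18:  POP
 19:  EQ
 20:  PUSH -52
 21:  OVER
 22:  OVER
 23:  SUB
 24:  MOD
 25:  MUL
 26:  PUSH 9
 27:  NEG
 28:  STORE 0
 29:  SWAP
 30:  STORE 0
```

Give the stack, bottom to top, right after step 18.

PUSH 8    8
PUSH -7   8 -7
MUL       -56
PUSH -50  -56 -50
OVER      -56 -50 -56
LT        -56 0
SWAP      0 -56
STORE 0   0
PUSH 7    0 7
SUB       -7
PUSH 1    -7 1
PUSH -5   -7 1 -5
STORE 1   -7 1
LOAD 0    -7 1 -56
ROT       1 -56 -7
LOAD 0    1 -56 -7 -56
DUP       1 -56 -7 -56 -56
POP       1 -56 -7 -56

[1, -56, -7, -56]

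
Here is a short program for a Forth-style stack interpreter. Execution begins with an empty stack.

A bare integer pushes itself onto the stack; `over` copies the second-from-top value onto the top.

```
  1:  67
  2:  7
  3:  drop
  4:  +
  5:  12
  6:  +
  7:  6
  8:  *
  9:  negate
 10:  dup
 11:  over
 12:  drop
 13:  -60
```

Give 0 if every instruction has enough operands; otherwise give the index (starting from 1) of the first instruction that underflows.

4

67   → 67
7    → 67 7
drop → 67
+  — needs 2 operands, stack has 1 → underflow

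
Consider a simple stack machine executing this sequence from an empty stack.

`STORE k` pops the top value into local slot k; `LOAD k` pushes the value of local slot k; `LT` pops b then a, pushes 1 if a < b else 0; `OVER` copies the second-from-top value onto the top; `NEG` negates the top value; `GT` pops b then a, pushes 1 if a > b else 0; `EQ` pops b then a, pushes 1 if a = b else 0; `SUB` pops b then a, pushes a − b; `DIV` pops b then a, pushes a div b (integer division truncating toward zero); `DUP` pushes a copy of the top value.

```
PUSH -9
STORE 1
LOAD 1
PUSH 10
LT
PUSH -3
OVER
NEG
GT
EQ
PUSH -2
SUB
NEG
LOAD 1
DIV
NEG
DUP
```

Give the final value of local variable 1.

PUSH -9 -> [-9]
STORE 1 -> []
LOAD 1  -> [-9]
PUSH 10 -> [-9, 10]
LT      -> [1]
PUSH -3 -> [1, -3]
OVER    -> [1, -3, 1]
NEG     -> [1, -3, -1]
GT      -> [1, 0]
EQ      -> [0]
PUSH -2 -> [0, -2]
SUB     -> [2]
NEG     -> [-2]
LOAD 1  -> [-2, -9]
DIV     -> [0]
NEG     -> [0]
DUP     -> [0, 0]

-9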